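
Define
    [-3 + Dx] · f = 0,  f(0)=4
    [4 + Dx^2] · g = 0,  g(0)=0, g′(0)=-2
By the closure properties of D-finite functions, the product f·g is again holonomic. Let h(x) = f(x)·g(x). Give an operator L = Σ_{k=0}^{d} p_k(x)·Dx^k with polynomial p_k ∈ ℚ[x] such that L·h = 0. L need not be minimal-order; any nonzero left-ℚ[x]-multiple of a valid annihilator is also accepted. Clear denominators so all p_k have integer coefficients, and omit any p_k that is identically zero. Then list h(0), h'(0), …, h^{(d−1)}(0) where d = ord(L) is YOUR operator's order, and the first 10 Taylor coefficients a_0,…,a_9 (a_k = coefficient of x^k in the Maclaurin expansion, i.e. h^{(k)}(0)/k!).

L = 13 - 6·Dx + Dx^2  (order 2).
h: a_k = 0, -8, -24, -92/3, -20, -61/15, 23/5, 3277/630, 17/6, 43079/45360, …
ICs: h(0) = 0, h′(0) = -8.

f: a_k = 4, 12, 18, 18, 27/2, 81/10, 81/20, 243/140, 729/1120, 243/1120, …
g: a_k = 0, -2, 0, 4/3, 0, -4/15, 0, 8/315, 0, -4/2835, …
h₀=f·g: eliminate ⇒ L₀, order ≤ 1·2.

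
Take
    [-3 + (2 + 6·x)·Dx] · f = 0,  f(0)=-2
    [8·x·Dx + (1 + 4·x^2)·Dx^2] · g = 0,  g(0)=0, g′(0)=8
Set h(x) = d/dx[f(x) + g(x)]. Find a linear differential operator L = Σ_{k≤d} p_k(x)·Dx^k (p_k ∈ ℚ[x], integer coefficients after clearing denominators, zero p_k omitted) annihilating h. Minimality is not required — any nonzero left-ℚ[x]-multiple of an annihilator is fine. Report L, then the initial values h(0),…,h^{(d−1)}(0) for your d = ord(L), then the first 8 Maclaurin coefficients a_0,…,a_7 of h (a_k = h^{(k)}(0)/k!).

f: a_k = -2, -3, 9/4, -27/8, 405/64, -1701/128, 15309/512, -72171/1024, …
g: a_k = 0, 8, 0, -32/3, 0, 128/5, 0, -512/7, …
f+g: L₀ = lclm(L_f,L_g), ord ≤ 1+2.
Derive L from L₀ (diff closure).
L = (-48 - 360·x + 576·x^2 + 864·x^3) + (-59 - 192·x - 120·x^2 + 2304·x^3 + 3024·x^4)·Dx + (-6 + 14·x + 144·x^2 + 272·x^3 + 672·x^4 + 864·x^5)·Dx^2  (order 2).
h: a_k = 5, 9/2, -337/8, 405/16, 7879/128, 45927/256, -1029485/1024, 2814669/2048, …
ICs: h(0) = 5, h′(0) = 9/2.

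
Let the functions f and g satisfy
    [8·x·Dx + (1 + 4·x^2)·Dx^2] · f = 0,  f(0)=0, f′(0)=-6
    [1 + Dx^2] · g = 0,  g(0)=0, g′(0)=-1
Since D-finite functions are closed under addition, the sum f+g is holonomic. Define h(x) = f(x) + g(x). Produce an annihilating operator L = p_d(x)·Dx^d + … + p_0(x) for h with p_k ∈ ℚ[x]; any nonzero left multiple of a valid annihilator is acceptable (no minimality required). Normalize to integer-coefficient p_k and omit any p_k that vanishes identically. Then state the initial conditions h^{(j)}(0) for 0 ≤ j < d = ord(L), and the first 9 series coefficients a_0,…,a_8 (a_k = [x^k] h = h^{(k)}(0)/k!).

L = (-376·x + 1600·x^3 + 128·x^5)·Dx + (-7 + 76·x^2 + 432·x^4 + 64·x^6)·Dx^2 + (-376·x + 1600·x^3 + 128·x^5)·Dx^3 + (-7 + 76·x^2 + 432·x^4 + 64·x^6)·Dx^4  (order 4).
h: a_k = 0, -7, 0, 49/6, 0, -461/24, 0, 276481/5040, 0, …
ICs: h(0) = 0, h′(0) = -7, h′′(0) = 0, h′′′(0) = 49.

f: a_k = 0, -6, 0, 8, 0, -96/5, 0, 384/7, 0, …
g: a_k = 0, -1, 0, 1/6, 0, -1/120, 0, 1/5040, 0, …
Sum ⇒ L₀ = lclm(L_f,L_g) in ℚ(x)⟨Dx⟩.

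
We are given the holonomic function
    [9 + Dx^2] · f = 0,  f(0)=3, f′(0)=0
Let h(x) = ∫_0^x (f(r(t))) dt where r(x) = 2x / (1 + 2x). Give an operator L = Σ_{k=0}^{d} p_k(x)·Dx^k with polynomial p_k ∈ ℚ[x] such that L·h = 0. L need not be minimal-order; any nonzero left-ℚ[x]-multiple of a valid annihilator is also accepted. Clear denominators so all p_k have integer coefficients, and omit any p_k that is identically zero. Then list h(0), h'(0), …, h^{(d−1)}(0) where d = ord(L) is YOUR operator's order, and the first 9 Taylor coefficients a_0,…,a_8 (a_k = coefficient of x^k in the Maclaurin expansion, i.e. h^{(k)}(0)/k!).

f: a_k = 3, 0, -27/2, 0, 81/8, 0, -243/80, 0, 2187/4480, …
h₀=f(r): pull back L_f along r ⇒ L₀.
h=∫₀ˣh₀: take L = L₀·Dx.
L = 36·Dx + (4 + 24·x + 48·x^2 + 32·x^3)·Dx^2 + (1 + 8·x + 24·x^2 + 32·x^3 + 16·x^4)·Dx^3  (order 3).
h: a_k = 0, 3, 0, -18, 54, -486/5, 72, 1404/5, -8262/5, …
ICs: h(0) = 0, h′(0) = 3, h′′(0) = 0.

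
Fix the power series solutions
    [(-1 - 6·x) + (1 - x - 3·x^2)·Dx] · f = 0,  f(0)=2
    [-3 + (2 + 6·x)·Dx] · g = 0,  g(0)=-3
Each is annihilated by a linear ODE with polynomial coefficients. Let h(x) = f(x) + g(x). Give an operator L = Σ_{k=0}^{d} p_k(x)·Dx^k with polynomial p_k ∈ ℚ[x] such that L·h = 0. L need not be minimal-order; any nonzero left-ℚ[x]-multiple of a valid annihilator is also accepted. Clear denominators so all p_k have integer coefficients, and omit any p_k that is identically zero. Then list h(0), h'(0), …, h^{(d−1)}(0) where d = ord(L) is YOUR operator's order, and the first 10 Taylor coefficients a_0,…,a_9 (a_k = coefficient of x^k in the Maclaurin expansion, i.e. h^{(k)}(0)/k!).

f: a_k = 2, 2, 8, 14, 38, 80, 194, 434, 1016, 2318, …
g: a_k = -3, -9/2, 27/8, -81/16, 1215/128, -5103/256, 45927/1024, -216513/2048, 8444007/32768, -42220035/65536, …
f+g: L₀ = lclm(L_f,L_g), ord ≤ 1+1.
L = (-57 - 297·x - 567·x^2 - 810·x^3) + (41 + 246·x + 891·x^2 + 1998·x^3 + 2025·x^4)·Dx + (2 - 38·x - 186·x^2 + 54·x^3 + 918·x^4 + 810·x^5)·Dx^2  (order 2).
h: a_k = -1, -5/2, 91/8, 143/16, 6079/128, 15377/256, 244583/1024, 672319/2048, 41736295/32768, 109692413/65536, …
ICs: h(0) = -1, h′(0) = -5/2.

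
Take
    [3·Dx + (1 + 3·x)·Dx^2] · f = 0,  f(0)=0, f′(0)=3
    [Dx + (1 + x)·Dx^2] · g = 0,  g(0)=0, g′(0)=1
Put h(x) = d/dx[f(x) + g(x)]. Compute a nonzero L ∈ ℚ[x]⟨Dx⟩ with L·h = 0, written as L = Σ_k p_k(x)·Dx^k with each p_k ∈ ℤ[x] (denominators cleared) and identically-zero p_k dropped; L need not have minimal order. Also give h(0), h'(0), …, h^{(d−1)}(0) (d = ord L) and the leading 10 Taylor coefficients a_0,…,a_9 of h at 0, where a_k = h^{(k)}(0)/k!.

L = 6 + (8 + 12·x)·Dx + (1 + 4·x + 3·x^2)·Dx^2  (order 2).
h: a_k = 4, -10, 28, -82, 244, -730, 2188, -6562, 19684, -59050, …
ICs: h(0) = 4, h′(0) = -10.

f: a_k = 0, 3, -9/2, 9, -81/4, 243/5, -243/2, 2187/7, -6561/8, 2187, …
g: a_k = 0, 1, -1/2, 1/3, -1/4, 1/5, -1/6, 1/7, -1/8, 1/9, …
h₀=f+g: left-lcm gives L₀, ord ≤ 4.
Derive L from L₀ (diff closure).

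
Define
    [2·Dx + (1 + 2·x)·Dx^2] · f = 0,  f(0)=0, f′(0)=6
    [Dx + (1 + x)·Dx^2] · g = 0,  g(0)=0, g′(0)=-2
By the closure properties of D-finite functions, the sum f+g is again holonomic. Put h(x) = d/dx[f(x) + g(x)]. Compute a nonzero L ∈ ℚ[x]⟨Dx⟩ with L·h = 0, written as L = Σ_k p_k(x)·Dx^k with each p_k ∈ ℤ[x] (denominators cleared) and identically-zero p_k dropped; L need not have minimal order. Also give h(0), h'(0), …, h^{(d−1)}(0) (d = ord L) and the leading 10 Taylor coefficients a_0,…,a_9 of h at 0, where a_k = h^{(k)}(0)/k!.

f: a_k = 0, 6, -6, 8, -12, 96/5, -32, 384/7, -96, 512/3, …
g: a_k = 0, -2, 1, -2/3, 1/2, -2/5, 1/3, -2/7, 1/4, -2/9, …
h₀=f+g: left-lcm gives L₀, ord ≤ 4.
Differentiate: ansatz ord ≤ ord L₀ ⇒ L.
L = 4 + (6 + 8·x)·Dx + (1 + 3·x + 2·x^2)·Dx^2  (order 2).
h: a_k = 4, -10, 22, -46, 94, -190, 382, -766, 1534, -3070, …
ICs: h(0) = 4, h′(0) = -10.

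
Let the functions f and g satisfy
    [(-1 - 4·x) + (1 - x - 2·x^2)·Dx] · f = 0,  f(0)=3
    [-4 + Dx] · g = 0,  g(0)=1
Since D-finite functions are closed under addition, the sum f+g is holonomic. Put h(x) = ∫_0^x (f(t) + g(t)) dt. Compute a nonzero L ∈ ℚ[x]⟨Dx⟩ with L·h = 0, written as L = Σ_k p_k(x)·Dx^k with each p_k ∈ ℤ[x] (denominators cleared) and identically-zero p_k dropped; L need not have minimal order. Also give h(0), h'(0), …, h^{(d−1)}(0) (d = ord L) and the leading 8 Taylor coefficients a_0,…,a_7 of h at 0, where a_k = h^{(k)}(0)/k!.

L = (-8 - 192·x^2 - 128·x^3)·Dx + (-10 + 44·x + 72·x^2 - 64·x^3 - 64·x^4)·Dx^2 + (3 - 11·x - 6·x^2 + 24·x^3 + 16·x^4)·Dx^3  (order 3).
h: a_k = 0, 4, 7/2, 17/3, 77/12, 131/15, 1073/90, 6061/315, …
ICs: h(0) = 0, h′(0) = 4, h′′(0) = 7.

f: a_k = 3, 3, 9, 15, 33, 63, 129, 255, …
g: a_k = 1, 4, 8, 32/3, 32/3, 128/15, 256/45, 1024/315, …
L₀ := lclm(L_f,L_g); ord L₀ ≤ 1+1.
∫: right-multiply L₀ by Dx.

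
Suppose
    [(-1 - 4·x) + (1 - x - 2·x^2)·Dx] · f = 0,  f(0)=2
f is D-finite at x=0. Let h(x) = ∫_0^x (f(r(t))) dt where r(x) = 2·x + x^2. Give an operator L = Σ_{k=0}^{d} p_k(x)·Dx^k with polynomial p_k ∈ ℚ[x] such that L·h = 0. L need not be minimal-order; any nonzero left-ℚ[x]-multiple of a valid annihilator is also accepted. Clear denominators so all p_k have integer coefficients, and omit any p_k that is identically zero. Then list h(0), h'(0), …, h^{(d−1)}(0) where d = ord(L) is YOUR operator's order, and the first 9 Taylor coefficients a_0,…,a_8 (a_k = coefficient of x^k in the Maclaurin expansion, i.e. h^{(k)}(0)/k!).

L = (2 + 16·x + 8·x^2)·Dx + (-1 + 3·x + 6·x^2 + 2·x^3)·Dx^2  (order 2).
h: a_k = 0, 2, 2, 26/3, 26, 478/5, 1054/3, 9402/7, 5226, …
ICs: h(0) = 0, h′(0) = 2.

f: a_k = 2, 2, 6, 10, 22, 42, 86, 170, 342, …
Substitute x→r, Dx→(1/r')Dx; clear ⇒ L₀.
h=∫h₀ ⇒ L = L₀·Dx.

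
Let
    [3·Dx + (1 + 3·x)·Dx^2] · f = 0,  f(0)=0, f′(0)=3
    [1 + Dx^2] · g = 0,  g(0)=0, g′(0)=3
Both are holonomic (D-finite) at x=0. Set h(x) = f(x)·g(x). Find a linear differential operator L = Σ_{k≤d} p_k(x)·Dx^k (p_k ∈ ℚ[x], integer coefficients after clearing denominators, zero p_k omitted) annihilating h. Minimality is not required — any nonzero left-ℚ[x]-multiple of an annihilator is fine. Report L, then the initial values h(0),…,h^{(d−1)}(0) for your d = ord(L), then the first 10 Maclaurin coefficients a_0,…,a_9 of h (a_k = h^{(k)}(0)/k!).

L = (-203 - 222·x - 189·x^2 + 432·x^3 + 324·x^4) + (-84 - 108·x + 648·x^2 + 648·x^3)·Dx + (-208 - 228·x - 54·x^2 + 864·x^3 + 648·x^4)·Dx^2 + (-84 - 108·x + 648·x^2 + 648·x^3)·Dx^3 + (-5 - 6·x + 135·x^2 + 432·x^3 + 324·x^4)·Dx^4  (order 4).
h: a_k = 0, 0, 9, -27/2, 51/2, -117/2, 1131/8, -28359/80, 511397/560, -168009/70, …
ICs: h(0) = 0, h′(0) = 0, h′′(0) = 18, h′′′(0) = -81.

f: a_k = 0, 3, -9/2, 9, -81/4, 243/5, -243/2, 2187/7, -6561/8, 2187, …
g: a_k = 0, 3, 0, -1/2, 0, 1/40, 0, -1/1680, 0, 1/120960, …
f·g: L₀ = L_f ⊗_s L_g, ord ≤ 2·2.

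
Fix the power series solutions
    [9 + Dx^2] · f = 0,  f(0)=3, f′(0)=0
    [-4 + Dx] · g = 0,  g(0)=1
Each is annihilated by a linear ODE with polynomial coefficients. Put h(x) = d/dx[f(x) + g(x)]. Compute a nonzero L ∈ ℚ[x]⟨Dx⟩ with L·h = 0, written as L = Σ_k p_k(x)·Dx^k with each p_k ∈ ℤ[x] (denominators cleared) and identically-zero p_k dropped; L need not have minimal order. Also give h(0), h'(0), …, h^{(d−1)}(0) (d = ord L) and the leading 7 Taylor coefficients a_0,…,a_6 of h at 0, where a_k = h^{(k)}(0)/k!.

f: a_k = 3, 0, -27/2, 0, 81/8, 0, -243/80, …
g: a_k = 1, 4, 8, 32/3, 32/3, 128/15, 256/45, …
h₀=f+g: left-lcm gives L₀, ord ≤ 3.
Differentiate: ansatz ord ≤ ord L₀ ⇒ L.
L = 36 - 9·Dx + 4·Dx^2 - Dx^3  (order 3).
h: a_k = 4, -11, 32, 499/6, 128/3, 1909/120, 1024/45, …
ICs: h(0) = 4, h′(0) = -11, h′′(0) = 64.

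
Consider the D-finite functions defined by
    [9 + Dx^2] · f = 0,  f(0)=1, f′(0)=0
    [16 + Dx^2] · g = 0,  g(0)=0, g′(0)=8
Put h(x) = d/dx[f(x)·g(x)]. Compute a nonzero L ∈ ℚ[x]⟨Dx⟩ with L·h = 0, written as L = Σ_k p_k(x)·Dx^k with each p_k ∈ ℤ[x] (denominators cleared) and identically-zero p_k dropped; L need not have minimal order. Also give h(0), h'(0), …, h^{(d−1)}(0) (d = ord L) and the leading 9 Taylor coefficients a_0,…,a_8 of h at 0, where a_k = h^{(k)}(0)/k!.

f: a_k = 1, 0, -9/2, 0, 27/8, 0, -81/80, 0, 729/4480, …
g: a_k = 0, 8, 0, -64/3, 0, 256/15, 0, -2048/315, 0, …
L₀ := L_f ⊗_s L_g (sym. prod.), ord ≤ 4.
Differentiate: ansatz ord ≤ ord L₀ ⇒ L.
L = 49 + 50·Dx^2 + Dx^4  (order 4).
h: a_k = 8, 0, -172, 0, 2101/3, 0, -102943/90, 0, 5044201/5040, …
ICs: h(0) = 8, h′(0) = 0, h′′(0) = -344, h′′′(0) = 0.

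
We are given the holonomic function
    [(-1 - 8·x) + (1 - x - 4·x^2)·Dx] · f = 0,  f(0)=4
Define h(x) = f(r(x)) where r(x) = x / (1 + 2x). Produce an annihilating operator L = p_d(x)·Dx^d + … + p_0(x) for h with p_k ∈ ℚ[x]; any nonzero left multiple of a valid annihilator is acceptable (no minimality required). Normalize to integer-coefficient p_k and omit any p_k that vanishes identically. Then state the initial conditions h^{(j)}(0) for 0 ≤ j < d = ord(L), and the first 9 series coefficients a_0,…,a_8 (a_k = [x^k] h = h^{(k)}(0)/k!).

f: a_k = 4, 4, 20, 36, 116, 260, 724, 1764, 4660, …
h₀=f(r): pull back L_f along r ⇒ L₀.
L = (1 + 10·x) + (-1 - 5·x - 4·x^2 + 4·x^3)·Dx  (order 1).
h: a_k = 4, 4, 12, -28, 108, -380, 1356, -4828, 17196, …
ICs: h(0) = 4.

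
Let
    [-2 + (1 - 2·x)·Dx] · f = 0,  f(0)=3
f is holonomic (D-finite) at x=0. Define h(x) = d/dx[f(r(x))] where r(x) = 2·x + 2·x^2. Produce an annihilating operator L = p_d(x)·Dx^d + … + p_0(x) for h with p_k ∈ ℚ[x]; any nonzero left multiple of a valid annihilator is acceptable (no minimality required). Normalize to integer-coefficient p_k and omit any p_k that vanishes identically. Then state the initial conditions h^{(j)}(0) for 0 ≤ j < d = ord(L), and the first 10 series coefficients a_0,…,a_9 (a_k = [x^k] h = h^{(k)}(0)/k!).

f: a_k = 3, 6, 12, 24, 48, 96, 192, 384, 768, 1536, …
Change of var in L_f (x↦r) gives L₀.
h=h₀': d/dx-closure on L₀ ⇒ L.
L = (10 + 24·x + 24·x^2) + (-1 + 2·x + 12·x^2 + 8·x^3)·Dx  (order 1).
h: a_k = 12, 120, 864, 5568, 33600, 194688, 1096704, 6051840, 32873472, 176363520, …
ICs: h(0) = 12.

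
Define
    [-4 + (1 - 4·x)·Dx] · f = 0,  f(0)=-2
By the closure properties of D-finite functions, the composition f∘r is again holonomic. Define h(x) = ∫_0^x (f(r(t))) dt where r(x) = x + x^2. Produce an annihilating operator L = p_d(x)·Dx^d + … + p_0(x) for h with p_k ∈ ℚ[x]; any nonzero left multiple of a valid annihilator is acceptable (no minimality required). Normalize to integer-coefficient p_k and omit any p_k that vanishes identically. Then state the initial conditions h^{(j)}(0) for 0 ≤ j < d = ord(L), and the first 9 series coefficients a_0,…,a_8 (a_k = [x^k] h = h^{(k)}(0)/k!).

L = (4 + 8·x)·Dx + (-1 + 4·x + 4·x^2)·Dx^2  (order 2).
h: a_k = 0, -2, -4, -40/3, -48, -928/5, -2240/3, -21632/7, -13056, …
ICs: h(0) = 0, h′(0) = -2.

f: a_k = -2, -8, -32, -128, -512, -2048, -8192, -32768, -131072, …
h₀=f(r): pull back L_f along r ⇒ L₀.
h=∫h₀ ⇒ L = L₀·Dx.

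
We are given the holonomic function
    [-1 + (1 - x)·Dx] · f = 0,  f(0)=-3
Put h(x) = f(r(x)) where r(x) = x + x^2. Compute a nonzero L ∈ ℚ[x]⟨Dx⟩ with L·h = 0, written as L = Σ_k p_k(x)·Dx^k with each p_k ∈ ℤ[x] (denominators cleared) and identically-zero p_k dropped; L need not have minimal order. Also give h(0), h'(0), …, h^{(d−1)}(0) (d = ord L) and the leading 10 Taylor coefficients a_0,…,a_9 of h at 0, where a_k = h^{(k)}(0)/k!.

f: a_k = -3, -3, -3, -3, -3, -3, -3, -3, -3, -3, …
Change of var in L_f (x↦r) gives L₀.
L = (1 + 2·x) + (-1 + x + x^2)·Dx  (order 1).
h: a_k = -3, -3, -6, -9, -15, -24, -39, -63, -102, -165, …
ICs: h(0) = -3.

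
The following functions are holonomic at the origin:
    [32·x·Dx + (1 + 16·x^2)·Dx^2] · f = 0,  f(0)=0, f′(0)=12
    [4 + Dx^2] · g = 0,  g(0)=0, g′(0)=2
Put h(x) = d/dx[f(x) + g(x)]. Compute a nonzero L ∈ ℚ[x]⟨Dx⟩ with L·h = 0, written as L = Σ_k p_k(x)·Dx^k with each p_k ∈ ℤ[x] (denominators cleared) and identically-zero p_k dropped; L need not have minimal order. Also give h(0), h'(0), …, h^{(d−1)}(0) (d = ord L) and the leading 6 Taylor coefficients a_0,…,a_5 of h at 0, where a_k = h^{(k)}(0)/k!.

L = (-6016·x + 102400·x^3 + 32768·x^5) + (-28 + 1216·x^2 + 27648·x^4 + 16384·x^6)·Dx + (-1504·x + 25600·x^3 + 8192·x^5)·Dx^2 + (-7 + 304·x^2 + 6912·x^4 + 4096·x^6)·Dx^3  (order 3).
h: a_k = 14, 0, -196, 0, 9220/3, 0, …
ICs: h(0) = 14, h′(0) = 0, h′′(0) = -392.

f: a_k = 0, 12, 0, -64, 0, 3072/5, …
g: a_k = 0, 2, 0, -4/3, 0, 4/15, …
L₀ := lclm(L_f,L_g); ord L₀ ≤ 2+2.
Differentiate: ansatz ord ≤ ord L₀ ⇒ L.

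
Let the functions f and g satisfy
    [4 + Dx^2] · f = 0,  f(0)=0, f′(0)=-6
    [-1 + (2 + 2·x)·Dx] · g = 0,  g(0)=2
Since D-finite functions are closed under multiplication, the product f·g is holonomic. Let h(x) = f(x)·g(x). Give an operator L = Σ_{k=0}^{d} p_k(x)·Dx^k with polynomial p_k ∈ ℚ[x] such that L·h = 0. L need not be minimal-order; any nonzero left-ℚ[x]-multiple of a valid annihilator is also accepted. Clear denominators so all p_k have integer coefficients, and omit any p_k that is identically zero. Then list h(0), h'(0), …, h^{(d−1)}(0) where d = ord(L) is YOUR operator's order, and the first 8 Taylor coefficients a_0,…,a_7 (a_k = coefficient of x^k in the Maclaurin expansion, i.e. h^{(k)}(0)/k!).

L = (19 + 32·x + 16·x^2) + (-4 - 4·x)·Dx + (4 + 8·x + 4·x^2)·Dx^2  (order 2).
h: a_k = 0, -12, -6, 19/2, 13/4, -341/160, -201/320, 7687/26880, …
ICs: h(0) = 0, h′(0) = -12.

f: a_k = 0, -6, 0, 4, 0, -4/5, 0, 8/105, …
g: a_k = 2, 1, -1/4, 1/8, -5/64, 7/128, -21/512, 33/1024, …
Sym-product of L_f,L_g gives L₀ (≤ ord 2).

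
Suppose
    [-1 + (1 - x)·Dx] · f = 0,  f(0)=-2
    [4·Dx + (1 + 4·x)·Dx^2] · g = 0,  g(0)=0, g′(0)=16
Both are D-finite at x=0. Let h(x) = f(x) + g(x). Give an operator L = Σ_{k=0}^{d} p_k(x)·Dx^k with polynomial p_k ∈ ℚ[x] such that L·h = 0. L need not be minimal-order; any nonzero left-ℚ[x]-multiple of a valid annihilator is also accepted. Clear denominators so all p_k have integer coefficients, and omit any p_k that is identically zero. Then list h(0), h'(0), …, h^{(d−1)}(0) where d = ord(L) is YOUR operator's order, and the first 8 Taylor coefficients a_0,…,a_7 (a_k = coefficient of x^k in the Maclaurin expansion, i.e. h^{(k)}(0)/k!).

f: a_k = -2, -2, -2, -2, -2, -2, -2, -2, …
g: a_k = 0, 16, -32, 256/3, -256, 4096/5, -8192/3, 65536/7, …
Weyl lclm of L_f,L_g ⇒ L₀ (ord ≤ 3).
L = (44 + 16·x)·Dx + (-13 + 56·x + 32·x^2)·Dx^2 + (-3 - 11·x + 6·x^2 + 8·x^3)·Dx^3  (order 3).
h: a_k = -2, 14, -34, 250/3, -258, 4086/5, -8198/3, 65522/7, …
ICs: h(0) = -2, h′(0) = 14, h′′(0) = -68.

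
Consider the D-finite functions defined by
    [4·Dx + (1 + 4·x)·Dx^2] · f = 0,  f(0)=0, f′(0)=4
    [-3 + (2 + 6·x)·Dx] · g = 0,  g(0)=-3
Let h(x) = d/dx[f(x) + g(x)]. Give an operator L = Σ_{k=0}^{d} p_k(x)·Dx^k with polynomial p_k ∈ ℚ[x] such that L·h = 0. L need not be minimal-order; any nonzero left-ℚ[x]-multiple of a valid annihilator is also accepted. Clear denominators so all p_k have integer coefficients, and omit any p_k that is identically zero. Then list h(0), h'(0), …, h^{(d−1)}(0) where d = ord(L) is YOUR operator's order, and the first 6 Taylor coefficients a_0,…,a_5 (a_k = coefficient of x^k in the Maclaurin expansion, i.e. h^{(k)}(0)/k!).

f: a_k = 0, 4, -8, 64/3, -64, 1024/5, …
g: a_k = -3, -9/2, 27/8, -81/16, 1215/128, -5103/256, …
h₀=f+g: left-lcm gives L₀, ord ≤ 3.
h₀' ⇒ L via d/dx closure of L₀.
L = (84 + 144·x) + (101 + 552·x + 720·x^2)·Dx + (10 + 94·x + 288·x^2 + 288·x^3)·Dx^2  (order 2).
h: a_k = -1/2, -37/4, 781/16, -6977/32, 236629/256, -1959371/512, …
ICs: h(0) = -1/2, h′(0) = -37/4.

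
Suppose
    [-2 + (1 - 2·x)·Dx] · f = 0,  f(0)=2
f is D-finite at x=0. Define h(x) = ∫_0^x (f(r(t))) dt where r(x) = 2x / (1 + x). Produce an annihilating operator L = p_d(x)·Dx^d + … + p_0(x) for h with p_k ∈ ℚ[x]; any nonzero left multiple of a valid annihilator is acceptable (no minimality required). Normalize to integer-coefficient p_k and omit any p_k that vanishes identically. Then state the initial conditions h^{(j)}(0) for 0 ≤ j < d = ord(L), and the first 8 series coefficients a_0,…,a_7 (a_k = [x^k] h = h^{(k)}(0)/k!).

f: a_k = 2, 4, 8, 16, 32, 64, 128, 256, …
f∘r: x↦r, Dx↦Dx/r' in L_f ⇒ L₀.
Integrate: L := L₀·Dx.
L = 4·Dx + (-1 + 2·x + 3·x^2)·Dx^2  (order 2).
h: a_k = 0, 2, 4, 8, 18, 216/5, 108, 1944/7, …
ICs: h(0) = 0, h′(0) = 2.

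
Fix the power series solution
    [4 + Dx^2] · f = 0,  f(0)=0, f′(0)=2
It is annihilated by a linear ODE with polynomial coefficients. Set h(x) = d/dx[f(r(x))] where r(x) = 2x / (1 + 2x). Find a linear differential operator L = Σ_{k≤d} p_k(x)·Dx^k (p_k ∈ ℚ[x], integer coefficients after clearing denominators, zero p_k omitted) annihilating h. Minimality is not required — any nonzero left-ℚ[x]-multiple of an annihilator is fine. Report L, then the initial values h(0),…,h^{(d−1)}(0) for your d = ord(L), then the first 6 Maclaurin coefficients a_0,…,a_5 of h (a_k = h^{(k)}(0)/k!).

L = (40 + 96·x + 96·x^2) + (12 + 72·x + 144·x^2 + 96·x^3)·Dx + (1 + 8·x + 24·x^2 + 32·x^3 + 16·x^4)·Dx^2  (order 2).
h: a_k = 4, -16, 16, 128, -2752/3, 3840, …
ICs: h(0) = 4, h′(0) = -16.

f: a_k = 0, 2, 0, -4/3, 0, 4/15, …
h₀=f(r): pull back L_f along r ⇒ L₀.
h=h₀': d/dx-closure on L₀ ⇒ L.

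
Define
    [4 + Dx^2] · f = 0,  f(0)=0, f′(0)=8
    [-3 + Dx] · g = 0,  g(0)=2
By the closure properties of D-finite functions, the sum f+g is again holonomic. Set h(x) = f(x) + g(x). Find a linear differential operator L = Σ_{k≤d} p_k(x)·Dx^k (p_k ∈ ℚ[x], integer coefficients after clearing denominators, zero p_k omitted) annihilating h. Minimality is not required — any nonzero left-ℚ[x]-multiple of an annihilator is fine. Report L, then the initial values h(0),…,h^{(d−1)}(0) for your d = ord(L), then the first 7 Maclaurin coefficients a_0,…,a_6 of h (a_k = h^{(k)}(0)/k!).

f: a_k = 0, 8, 0, -16/3, 0, 16/15, 0, …
g: a_k = 2, 6, 9, 9, 27/4, 81/20, 81/40, …
h₀=f+g: left-lcm gives L₀, ord ≤ 3.
L = -12 + 4·Dx - 3·Dx^2 + Dx^3  (order 3).
h: a_k = 2, 14, 9, 11/3, 27/4, 307/60, 81/40, …
ICs: h(0) = 2, h′(0) = 14, h′′(0) = 18.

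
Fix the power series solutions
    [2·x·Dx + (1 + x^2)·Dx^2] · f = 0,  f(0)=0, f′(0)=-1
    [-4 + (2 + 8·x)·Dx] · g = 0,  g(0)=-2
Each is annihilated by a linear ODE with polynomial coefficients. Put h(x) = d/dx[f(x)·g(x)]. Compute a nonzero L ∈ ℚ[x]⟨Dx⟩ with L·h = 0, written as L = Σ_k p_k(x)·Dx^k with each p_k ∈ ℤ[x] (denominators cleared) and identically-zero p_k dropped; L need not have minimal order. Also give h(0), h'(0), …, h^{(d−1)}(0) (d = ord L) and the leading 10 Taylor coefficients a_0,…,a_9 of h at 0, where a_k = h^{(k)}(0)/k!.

L = (-10 + 40·x + 98·x^2 - 24·x^3 - 12·x^4) + (13 + 66·x + 117·x^2 + 226·x^3 - 84·x^4 - 48·x^5)·Dx + (3 + 23·x + 42·x^2 - x^3 + 23·x^4 - 24·x^5 - 16·x^6)·Dx^2  (order 2).
h: a_k = 2, 8, -14, 80/3, -274/3, 1624/5, -17054/15, 428704/105, -104782/7, 3499336/63, …
ICs: h(0) = 2, h′(0) = 8.

f: a_k = 0, -1, 0, 1/3, 0, -1/5, 0, 1/7, 0, -1/9, …
g: a_k = -2, -4, 4, -8, 20, -56, 168, -528, 1716, -5720, …
L₀ := L_f ⊗_s L_g (sym. prod.), ord ≤ 2.
h₀' ⇒ L via d/dx closure of L₀.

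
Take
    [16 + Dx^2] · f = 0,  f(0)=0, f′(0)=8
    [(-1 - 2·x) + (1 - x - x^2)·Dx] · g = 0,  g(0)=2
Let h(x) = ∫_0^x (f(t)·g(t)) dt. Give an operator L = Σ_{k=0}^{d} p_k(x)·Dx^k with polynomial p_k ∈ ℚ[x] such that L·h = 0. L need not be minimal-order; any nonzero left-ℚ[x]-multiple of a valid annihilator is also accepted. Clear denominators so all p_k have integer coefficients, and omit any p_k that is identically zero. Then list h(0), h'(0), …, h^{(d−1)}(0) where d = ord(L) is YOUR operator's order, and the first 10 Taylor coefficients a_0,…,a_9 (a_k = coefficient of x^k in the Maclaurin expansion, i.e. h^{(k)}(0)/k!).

L = (-14 + 16·x + 16·x^2)·Dx + (2 + 4·x)·Dx^2 + (-1 + x + x^2)·Dx^3  (order 3).
h: a_k = 0, 0, 8, 16/3, -8/3, 16/15, 24/5, 512/105, 1966/315, 5296/567, …
ICs: h(0) = 0, h′(0) = 0, h′′(0) = 16.

f: a_k = 0, 8, 0, -64/3, 0, 256/15, 0, -2048/315, 0, 4096/2835, …
g: a_k = 2, 2, 4, 6, 10, 16, 26, 42, 68, 110, …
f·g: L₀ = L_f ⊗_s L_g, ord ≤ 2·1.
h=∫₀ˣh₀: take L = L₀·Dx.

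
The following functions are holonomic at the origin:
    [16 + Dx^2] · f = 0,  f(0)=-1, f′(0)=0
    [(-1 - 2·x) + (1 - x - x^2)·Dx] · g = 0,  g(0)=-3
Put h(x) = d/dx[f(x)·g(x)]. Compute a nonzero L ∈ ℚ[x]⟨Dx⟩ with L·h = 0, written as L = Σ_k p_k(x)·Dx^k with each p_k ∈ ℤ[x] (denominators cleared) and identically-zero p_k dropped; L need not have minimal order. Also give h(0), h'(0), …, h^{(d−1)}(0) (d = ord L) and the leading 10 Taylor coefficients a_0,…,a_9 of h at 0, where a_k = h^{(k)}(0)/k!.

L = (54 - 256·x - 128·x^2 + 256·x^3 + 128·x^4) + (-13 - 10·x + 48·x^2 + 32·x^3)·Dx + (7 - 15·x - 7·x^2 + 16·x^3 + 8·x^4)·Dx^2  (order 2).
h: a_k = 3, -36, -45, -4, -80, -1022/5, -5257/15, -22192/35, -40737/35, -1979282/945, …
ICs: h(0) = 3, h′(0) = -36.

f: a_k = -1, 0, 8, 0, -32/3, 0, 256/45, 0, -512/315, 0, …
g: a_k = -3, -3, -6, -9, -15, -24, -39, -63, -102, -165, …
f·g: L₀ = L_f ⊗_s L_g, ord ≤ 2·1.
h₀' ⇒ L via d/dx closure of L₀.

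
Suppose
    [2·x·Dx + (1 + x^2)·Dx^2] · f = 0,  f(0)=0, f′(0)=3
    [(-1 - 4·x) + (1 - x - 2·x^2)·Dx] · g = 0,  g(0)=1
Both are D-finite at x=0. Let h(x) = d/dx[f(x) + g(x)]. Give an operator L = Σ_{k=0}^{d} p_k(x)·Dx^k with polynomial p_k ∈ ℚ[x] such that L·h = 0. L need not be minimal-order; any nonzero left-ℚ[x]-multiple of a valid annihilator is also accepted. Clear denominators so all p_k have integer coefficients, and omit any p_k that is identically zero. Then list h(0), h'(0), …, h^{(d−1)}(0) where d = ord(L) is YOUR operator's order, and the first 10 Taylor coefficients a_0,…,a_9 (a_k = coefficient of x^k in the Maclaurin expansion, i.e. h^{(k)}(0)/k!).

f: a_k = 0, 3, 0, -1, 0, 3/5, 0, -3/7, 0, 1/3, …
g: a_k = 1, 1, 3, 5, 11, 21, 43, 85, 171, 341, …
L₀ := lclm(L_f,L_g); ord L₀ ≤ 2+1.
Derive L from L₀ (diff closure).
L = (6 - 24·x - 162·x^2 - 240·x^3 - 384·x^4 - 48·x^6) + (-16 - 74·x - 88·x^2 - 226·x^3 - 212·x^4 - 304·x^5 - 12·x^6 - 48·x^7)·Dx + (3 + 4·x + 8·x^2 - 28·x^3 - 27·x^4 - 36·x^5 - 40·x^6 - 4·x^7 - 8·x^8)·Dx^2  (order 2).
h: a_k = 4, 6, 12, 44, 108, 258, 592, 1368, 3072, 6830, …
ICs: h(0) = 4, h′(0) = 6.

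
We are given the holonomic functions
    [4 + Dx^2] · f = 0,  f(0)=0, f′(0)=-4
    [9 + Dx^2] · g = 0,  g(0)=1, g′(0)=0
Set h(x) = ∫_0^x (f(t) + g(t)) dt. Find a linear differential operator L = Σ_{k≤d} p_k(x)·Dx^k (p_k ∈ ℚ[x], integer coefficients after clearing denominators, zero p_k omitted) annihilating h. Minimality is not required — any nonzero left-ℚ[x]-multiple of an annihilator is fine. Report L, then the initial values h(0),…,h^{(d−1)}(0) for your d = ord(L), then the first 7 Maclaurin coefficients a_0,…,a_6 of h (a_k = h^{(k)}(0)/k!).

L = 36·Dx + 13·Dx^3 + Dx^5  (order 5).
h: a_k = 0, 1, -2, -3/2, 2/3, 27/40, -4/45, …
ICs: h(0) = 0, h′(0) = 1, h′′(0) = -4, h′′′(0) = -9, h′′′′(0) = 16.

f: a_k = 0, -4, 0, 8/3, 0, -8/15, 0, …
g: a_k = 1, 0, -9/2, 0, 27/8, 0, -81/80, …
L₀ := lclm(L_f,L_g); ord L₀ ≤ 2+2.
h=∫h₀ ⇒ L = L₀·Dx.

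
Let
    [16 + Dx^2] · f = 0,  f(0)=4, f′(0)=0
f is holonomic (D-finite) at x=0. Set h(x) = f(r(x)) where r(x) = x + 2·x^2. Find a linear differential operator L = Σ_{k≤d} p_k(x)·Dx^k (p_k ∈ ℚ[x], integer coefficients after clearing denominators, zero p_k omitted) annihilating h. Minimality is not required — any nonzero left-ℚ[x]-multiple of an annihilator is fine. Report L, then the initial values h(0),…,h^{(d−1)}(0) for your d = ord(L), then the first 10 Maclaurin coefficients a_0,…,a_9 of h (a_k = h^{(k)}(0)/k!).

f: a_k = 4, 0, -32, 0, 128/3, 0, -1024/45, 0, 2048/315, 0, …
Change of var in L_f (x↦r) gives L₀.
L = (16 + 192·x + 768·x^2 + 1024·x^3) - 4·Dx + (1 + 4·x)·Dx^2  (order 2).
h: a_k = 4, 0, -32, -128, -256/3, 1024/3, 45056/45, 16384/15, -212992/315, -1114112/315, …
ICs: h(0) = 4, h′(0) = 0.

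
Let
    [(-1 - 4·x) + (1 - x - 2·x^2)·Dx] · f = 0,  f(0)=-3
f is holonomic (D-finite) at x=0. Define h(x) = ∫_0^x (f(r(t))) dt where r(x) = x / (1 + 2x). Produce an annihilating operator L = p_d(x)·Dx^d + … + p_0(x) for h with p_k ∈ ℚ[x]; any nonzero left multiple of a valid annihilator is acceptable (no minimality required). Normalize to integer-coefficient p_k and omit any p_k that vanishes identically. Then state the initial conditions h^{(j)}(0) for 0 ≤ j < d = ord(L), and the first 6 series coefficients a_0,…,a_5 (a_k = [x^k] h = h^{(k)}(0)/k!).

L = (-1 - 6·x)·Dx + (1 + 5·x + 6·x^2)·Dx^2  (order 2).
h: a_k = 0, -3, -3/2, -1, 9/4, -27/5, …
ICs: h(0) = 0, h′(0) = -3.

f: a_k = -3, -3, -9, -15, -33, -63, …
Substitute x→r, Dx→(1/r')Dx; clear ⇒ L₀.
h=∫₀ˣh₀: take L = L₀·Dx.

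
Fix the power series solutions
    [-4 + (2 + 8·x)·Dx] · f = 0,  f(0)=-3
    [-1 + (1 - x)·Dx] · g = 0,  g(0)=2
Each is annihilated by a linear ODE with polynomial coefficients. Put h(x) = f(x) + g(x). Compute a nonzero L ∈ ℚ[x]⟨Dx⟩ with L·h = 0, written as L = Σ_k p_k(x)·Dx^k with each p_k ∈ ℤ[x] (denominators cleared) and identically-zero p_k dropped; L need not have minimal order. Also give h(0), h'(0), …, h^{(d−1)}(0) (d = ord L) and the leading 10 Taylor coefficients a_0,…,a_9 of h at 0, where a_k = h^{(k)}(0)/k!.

f: a_k = -3, -6, 6, -12, 30, -84, 252, -792, 2574, -8580, …
g: a_k = 2, 2, 2, 2, 2, 2, 2, 2, 2, 2, …
f+g: L₀ = lclm(L_f,L_g), ord ≤ 1+1.
L = (8 + 12·x) + (-6 - 8·x - 36·x^2)·Dx + (-1 + 3·x + 22·x^2 - 24·x^3)·Dx^2  (order 2).
h: a_k = -1, -4, 8, -10, 32, -82, 254, -790, 2576, -8578, …
ICs: h(0) = -1, h′(0) = -4.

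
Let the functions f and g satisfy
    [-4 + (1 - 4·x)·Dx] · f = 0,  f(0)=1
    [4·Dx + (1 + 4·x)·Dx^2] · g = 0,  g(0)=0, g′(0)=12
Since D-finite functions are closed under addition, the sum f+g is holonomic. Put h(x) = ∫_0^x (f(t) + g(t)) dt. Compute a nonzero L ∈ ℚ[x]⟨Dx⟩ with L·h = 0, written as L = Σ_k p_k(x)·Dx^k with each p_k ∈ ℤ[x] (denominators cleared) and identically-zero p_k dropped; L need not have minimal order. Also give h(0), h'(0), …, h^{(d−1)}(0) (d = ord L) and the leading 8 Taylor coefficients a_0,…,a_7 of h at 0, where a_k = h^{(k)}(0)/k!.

f: a_k = 1, 4, 16, 64, 256, 1024, 4096, 16384, …
g: a_k = 0, 12, -24, 64, -192, 3072/5, -2048, 49152/7, …
f+g: L₀ = lclm(L_f,L_g), ord ≤ 1+2.
h=∫h₀ ⇒ L = L₀·Dx.
L = (160 + 128·x)·Dx^2 + (16 + 256·x + 256·x^2)·Dx^3 + (-3 - 4·x + 48·x^2 + 64·x^3)·Dx^4  (order 4).
h: a_k = 0, 1, 8, -8/3, 32, 64/5, 4096/15, 2048/7, …
ICs: h(0) = 0, h′(0) = 1, h′′(0) = 16, h′′′(0) = -16.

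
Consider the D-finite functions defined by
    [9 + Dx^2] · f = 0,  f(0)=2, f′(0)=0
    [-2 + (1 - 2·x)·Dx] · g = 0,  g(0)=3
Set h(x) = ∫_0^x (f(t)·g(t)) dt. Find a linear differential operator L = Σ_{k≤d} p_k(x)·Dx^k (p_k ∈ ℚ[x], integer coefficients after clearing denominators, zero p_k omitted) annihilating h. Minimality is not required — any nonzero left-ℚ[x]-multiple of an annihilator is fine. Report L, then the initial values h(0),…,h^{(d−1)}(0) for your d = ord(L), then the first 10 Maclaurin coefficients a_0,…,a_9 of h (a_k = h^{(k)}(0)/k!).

f: a_k = 2, 0, -9, 0, 27/4, 0, -81/40, 0, 729/2240, 0, …
g: a_k = 3, 6, 12, 24, 48, 96, 192, 384, 768, 1536, …
L₀ := L_f ⊗_s L_g (sym. prod.), ord ≤ 2.
Integrate: L := L₀·Dx.
L = (-9 + 18·x)·Dx + 4·Dx^2 + (-1 + 2·x)·Dx^3  (order 3).
h: a_k = 0, 6, 6, -1, -3/2, 33/20, 11/4, 1077/280, 1077/160, 16229/1344, …
ICs: h(0) = 0, h′(0) = 6, h′′(0) = 12.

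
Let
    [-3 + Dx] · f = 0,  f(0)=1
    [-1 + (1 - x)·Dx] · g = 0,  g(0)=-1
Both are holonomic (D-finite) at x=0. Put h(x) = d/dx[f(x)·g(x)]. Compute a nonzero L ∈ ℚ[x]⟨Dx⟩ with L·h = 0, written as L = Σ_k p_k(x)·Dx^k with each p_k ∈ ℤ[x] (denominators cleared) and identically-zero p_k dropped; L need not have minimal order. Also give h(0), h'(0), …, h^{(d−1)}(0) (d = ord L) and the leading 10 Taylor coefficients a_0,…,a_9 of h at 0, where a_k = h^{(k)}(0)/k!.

f: a_k = 1, 3, 9/2, 9/2, 27/8, 81/40, 81/80, 243/560, 729/4480, 243/4480, …
g: a_k = -1, -1, -1, -1, -1, -1, -1, -1, -1, -1, …
Product ⇒ symmetric product L₀, ord ≤ 1.
h₀' ⇒ L via d/dx closure of L₀.
L = (17 - 24·x + 9·x^2) + (-4 + 7·x - 3·x^2)·Dx  (order 1).
h: a_k = -4, -17, -39, -131/2, -92, -4659/40, -5557/40, -89641/560, -202239/1120, -899569/4480, …
ICs: h(0) = -4.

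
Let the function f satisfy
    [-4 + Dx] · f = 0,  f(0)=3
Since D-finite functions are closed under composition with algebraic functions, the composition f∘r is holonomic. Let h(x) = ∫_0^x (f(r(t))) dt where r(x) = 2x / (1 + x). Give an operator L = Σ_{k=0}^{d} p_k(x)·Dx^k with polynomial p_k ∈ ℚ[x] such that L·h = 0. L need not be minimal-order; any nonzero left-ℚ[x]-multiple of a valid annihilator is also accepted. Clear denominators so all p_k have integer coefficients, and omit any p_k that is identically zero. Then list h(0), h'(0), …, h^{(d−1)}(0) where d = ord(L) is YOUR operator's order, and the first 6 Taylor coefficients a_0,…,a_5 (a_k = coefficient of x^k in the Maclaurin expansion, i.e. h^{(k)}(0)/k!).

f: a_k = 3, 12, 24, 32, 32, 128/5, …
f∘r: x↦r, Dx↦Dx/r' in L_f ⇒ L₀.
h=∫h₀ ⇒ L = L₀·Dx.
L = -8·Dx + (1 + 2·x + x^2)·Dx^2  (order 2).
h: a_k = 0, 3, 12, 24, 22, 8/5, …
ICs: h(0) = 0, h′(0) = 3.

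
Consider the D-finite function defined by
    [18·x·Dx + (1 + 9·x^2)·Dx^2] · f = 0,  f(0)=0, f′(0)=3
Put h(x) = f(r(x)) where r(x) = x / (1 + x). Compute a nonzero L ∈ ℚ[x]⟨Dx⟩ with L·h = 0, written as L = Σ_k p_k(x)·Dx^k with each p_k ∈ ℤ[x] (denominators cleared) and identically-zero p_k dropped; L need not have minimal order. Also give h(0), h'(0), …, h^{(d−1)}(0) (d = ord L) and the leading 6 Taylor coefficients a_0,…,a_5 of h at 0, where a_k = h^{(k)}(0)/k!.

f: a_k = 0, 3, 0, -9, 0, 243/5, …
f∘r: x↦r, Dx↦Dx/r' in L_f ⇒ L₀.
L = (2 + 20·x)·Dx + (1 + 2·x + 10·x^2)·Dx^2  (order 2).
h: a_k = 0, 3, -3, -6, 24, -12/5, …
ICs: h(0) = 0, h′(0) = 3.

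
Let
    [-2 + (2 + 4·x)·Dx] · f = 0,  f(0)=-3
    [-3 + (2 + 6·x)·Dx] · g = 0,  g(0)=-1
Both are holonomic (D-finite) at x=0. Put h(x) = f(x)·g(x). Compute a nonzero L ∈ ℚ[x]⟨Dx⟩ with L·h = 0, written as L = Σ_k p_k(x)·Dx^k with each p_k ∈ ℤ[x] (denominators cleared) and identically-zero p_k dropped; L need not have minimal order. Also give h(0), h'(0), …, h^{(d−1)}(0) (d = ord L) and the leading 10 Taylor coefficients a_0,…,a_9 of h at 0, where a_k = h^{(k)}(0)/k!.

f: a_k = -3, -3, 3/2, -3/2, 15/8, -21/8, 63/16, -99/16, 1287/128, -2145/128, …
g: a_k = -1, -3/2, 9/8, -27/16, 405/128, -1701/256, 15309/1024, -72171/2048, 2814669/32768, -14073345/65536, …
Product ⇒ symmetric product L₀, ord ≤ 1.
L = (-5 - 12·x) + (2 + 10·x + 12·x^2)·Dx  (order 1).
h: a_k = 3, 15/2, -3/8, 15/16, -303/128, 1545/256, -15903/1024, 82575/2048, -3459015/32768, 18255525/65536, …
ICs: h(0) = 3.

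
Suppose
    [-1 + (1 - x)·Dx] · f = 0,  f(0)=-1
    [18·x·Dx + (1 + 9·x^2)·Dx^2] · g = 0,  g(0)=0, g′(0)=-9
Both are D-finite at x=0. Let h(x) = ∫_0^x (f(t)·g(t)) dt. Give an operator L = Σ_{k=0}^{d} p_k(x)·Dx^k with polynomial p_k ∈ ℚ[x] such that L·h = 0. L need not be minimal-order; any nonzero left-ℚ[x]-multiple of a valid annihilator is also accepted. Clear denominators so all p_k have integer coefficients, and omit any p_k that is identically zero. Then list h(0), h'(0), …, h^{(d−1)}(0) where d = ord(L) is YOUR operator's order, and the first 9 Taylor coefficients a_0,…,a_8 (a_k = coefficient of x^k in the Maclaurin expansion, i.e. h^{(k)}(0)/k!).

f: a_k = -1, -1, -1, -1, -1, -1, -1, -1, -1, …
g: a_k = 0, -9, 0, 27, 0, -729/5, 0, 6561/7, 0, …
h₀=f·g: eliminate ⇒ L₀, order ≤ 1·2.
∫: right-multiply L₀ by Dx.
L = 18·x·Dx + (2 - 18·x + 36·x^2)·Dx^2 + (-1 + x - 9·x^2 + 9·x^3)·Dx^3  (order 3).
h: a_k = 0, 0, 9/2, 3, -9/2, -18/5, 213/10, 639/35, -7083/70, …
ICs: h(0) = 0, h′(0) = 0, h′′(0) = 9.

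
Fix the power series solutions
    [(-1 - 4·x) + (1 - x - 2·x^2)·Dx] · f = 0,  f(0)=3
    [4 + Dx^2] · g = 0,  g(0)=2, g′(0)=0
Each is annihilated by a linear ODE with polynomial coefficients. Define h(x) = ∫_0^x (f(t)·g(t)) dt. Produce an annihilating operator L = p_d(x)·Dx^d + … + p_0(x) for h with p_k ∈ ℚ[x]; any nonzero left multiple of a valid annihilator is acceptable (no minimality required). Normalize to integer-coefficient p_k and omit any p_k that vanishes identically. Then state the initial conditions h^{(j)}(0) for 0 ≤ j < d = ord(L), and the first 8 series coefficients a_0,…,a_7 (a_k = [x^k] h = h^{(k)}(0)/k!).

L = (4·x + 8·x^2)·Dx + (2 + 8·x)·Dx^2 + (-1 + x + 2·x^2)·Dx^3  (order 3).
h: a_k = 0, 6, 3, 2, 9/2, 34/5, 35/3, 2062/105, …
ICs: h(0) = 0, h′(0) = 6, h′′(0) = 6.

f: a_k = 3, 3, 9, 15, 33, 63, 129, 255, …
g: a_k = 2, 0, -4, 0, 4/3, 0, -8/45, 0, …
Sym-product of L_f,L_g gives L₀ (≤ ord 2).
h=∫h₀ ⇒ L = L₀·Dx.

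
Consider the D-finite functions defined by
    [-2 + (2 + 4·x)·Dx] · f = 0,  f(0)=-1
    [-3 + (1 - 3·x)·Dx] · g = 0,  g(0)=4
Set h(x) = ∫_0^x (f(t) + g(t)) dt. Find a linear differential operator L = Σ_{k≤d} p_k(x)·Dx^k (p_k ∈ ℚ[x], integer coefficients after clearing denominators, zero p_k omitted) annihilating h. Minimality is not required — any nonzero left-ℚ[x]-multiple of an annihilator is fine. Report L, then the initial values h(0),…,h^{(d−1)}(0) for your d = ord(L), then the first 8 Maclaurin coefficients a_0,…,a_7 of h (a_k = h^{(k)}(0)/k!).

f: a_k = -1, -1, 1/2, -1/2, 5/8, -7/8, 21/16, -33/16, …
g: a_k = 4, 12, 36, 108, 324, 972, 2916, 8748, …
Weyl lclm of L_f,L_g ⇒ L₀ (ord ≤ 2).
h=∫h₀ ⇒ L = L₀·Dx.
L = (21 + 27·x)·Dx + (-19 - 66·x - 81·x^2)·Dx^2 + (2 + 7·x - 21·x^2 - 54·x^3)·Dx^3  (order 3).
h: a_k = 0, 3, 11/2, 73/6, 215/8, 2597/40, 7769/48, 46677/112, …
ICs: h(0) = 0, h′(0) = 3, h′′(0) = 11.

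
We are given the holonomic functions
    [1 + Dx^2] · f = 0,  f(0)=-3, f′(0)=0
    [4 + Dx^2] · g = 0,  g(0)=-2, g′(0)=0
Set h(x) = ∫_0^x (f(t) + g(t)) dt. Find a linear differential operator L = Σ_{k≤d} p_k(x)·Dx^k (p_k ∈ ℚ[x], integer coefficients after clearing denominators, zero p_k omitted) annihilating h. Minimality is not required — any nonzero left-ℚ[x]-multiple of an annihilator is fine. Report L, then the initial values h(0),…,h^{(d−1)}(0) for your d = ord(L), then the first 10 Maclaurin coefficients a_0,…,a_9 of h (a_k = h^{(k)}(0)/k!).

L = 4·Dx + 5·Dx^3 + Dx^5  (order 5).
h: a_k = 0, -5, 0, 11/6, 0, -7/24, 0, 131/5040, 0, -103/72576, …
ICs: h(0) = 0, h′(0) = -5, h′′(0) = 0, h′′′(0) = 11, h′′′′(0) = 0.

f: a_k = -3, 0, 3/2, 0, -1/8, 0, 1/240, 0, -1/13440, 0, …
g: a_k = -2, 0, 4, 0, -4/3, 0, 8/45, 0, -4/315, 0, …
Sum ⇒ L₀ = lclm(L_f,L_g) in ℚ(x)⟨Dx⟩.
Integrate: L := L₀·Dx.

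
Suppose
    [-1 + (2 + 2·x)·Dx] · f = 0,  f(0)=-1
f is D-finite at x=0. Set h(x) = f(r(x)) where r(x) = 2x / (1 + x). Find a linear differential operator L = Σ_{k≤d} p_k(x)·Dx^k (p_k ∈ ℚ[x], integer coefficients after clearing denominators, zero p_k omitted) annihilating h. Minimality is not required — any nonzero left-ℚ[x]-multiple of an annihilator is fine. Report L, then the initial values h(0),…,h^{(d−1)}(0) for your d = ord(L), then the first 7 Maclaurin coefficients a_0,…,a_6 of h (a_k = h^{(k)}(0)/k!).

f: a_k = -1, -1/2, 1/8, -1/16, 5/128, -7/256, 21/1024, …
Change of var in L_f (x↦r) gives L₀.
L = -1 + (1 + 4·x + 3·x^2)·Dx  (order 1).
h: a_k = -1, -1, 3/2, -5/2, 37/8, -75/8, 327/16, …
ICs: h(0) = -1.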